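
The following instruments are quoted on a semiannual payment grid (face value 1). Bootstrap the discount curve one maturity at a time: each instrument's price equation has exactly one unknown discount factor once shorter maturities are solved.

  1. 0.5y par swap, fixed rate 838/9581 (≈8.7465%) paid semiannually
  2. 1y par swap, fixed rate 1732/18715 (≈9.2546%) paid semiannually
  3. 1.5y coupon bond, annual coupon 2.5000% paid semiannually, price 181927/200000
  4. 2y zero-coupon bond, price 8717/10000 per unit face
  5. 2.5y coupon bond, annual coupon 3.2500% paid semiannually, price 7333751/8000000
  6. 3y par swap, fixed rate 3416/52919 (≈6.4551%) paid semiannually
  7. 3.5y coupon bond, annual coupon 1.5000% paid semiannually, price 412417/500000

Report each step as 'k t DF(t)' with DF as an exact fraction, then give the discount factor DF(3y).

step 1 [0.5y] swap r/2=419/9581: DF=(1 − 419/9581·(0))/(1+419/9581) = 9581/10000 ≈ 0.958100
step 2 [1y] swap r/2=866/18715: DF=(1 − 866/18715·(0.958100))/(1+866/18715) = 4567/5000 ≈ 0.913400
step 3 [1.5y] bond c/2=1/80: DF=(181927/200000 − 1/80·(0.958100+0.913400))/(1+1/80) = 8753/10000 ≈ 0.875300
step 4 [2y] zero: DF = P = 8717/10000 ≈ 0.871700
step 5 [2.5y] bond c/2=13/800: DF=(7333751/8000000 − 13/800·(0.958100+0.913400+0.875300+0.871700))/(1+13/800) = 4221/5000 ≈ 0.844200
step 6 [3y] swap r/2=1708/52919: DF=(1 − 1708/52919·(0.958100+0.913400+0.875300+0.871700+0.844200))/(1+1708/52919) = 2073/2500 ≈ 0.829200
step 7 [3.5y] bond c/2=3/400: DF=(412417/500000 − 3/400·(0.958100+0.913400+0.875300+0.871700+0.844200+0.829200))/(1+3/400) = 7793/10000 ≈ 0.779300

1 1/2 9581/10000
2 1 4567/5000
3 3/2 8753/10000
4 2 8717/10000
5 5/2 4221/5000
6 3 2073/2500
7 7/2 7793/10000
DF(3y) = 2073/2500 ≈ 0.829200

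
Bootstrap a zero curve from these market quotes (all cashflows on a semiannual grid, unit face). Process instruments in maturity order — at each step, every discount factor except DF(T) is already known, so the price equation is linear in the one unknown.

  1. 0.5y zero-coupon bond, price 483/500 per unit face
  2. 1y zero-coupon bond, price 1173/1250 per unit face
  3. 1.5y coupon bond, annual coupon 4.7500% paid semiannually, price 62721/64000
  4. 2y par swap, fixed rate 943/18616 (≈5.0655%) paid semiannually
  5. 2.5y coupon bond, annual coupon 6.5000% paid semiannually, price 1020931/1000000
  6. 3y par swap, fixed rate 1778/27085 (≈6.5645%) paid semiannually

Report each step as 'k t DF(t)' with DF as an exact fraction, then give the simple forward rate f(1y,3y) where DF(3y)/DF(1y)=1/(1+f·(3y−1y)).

1 1/2 483/500
2 1 1173/1250
3 3/2 9131/10000
4 2 9057/10000
5 5/2 2179/2500
6 3 4111/5000
f(1y,3y) = ((1173/1250)/(4111/5000) − 1)/(2) = 581/8222 ≈ 7.0664%

step 1 [0.5y] zero: DF = P = 483/500 ≈ 0.966000
step 2 [1y] zero: DF = P = 1173/1250 ≈ 0.938400
step 3 [1.5y] bond c/2=19/800: DF=(62721/64000 − 19/800·(0.966000+0.938400))/(1+19/800) = 9131/10000 ≈ 0.913100
step 4 [2y] swap r/2=943/37232: DF=(1 − 943/37232·(0.966000+0.938400+0.913100))/(1+943/37232) = 9057/10000 ≈ 0.905700
step 5 [2.5y] bond c/2=13/400: DF=(1020931/1000000 − 13/400·(0.966000+0.938400+0.913100+0.905700))/(1+13/400) = 2179/2500 ≈ 0.871600
step 6 [3y] swap r/2=889/27085: DF=(1 − 889/27085·(0.966000+0.938400+0.913100+0.905700+0.871600))/(1+889/27085) = 4111/5000 ≈ 0.822200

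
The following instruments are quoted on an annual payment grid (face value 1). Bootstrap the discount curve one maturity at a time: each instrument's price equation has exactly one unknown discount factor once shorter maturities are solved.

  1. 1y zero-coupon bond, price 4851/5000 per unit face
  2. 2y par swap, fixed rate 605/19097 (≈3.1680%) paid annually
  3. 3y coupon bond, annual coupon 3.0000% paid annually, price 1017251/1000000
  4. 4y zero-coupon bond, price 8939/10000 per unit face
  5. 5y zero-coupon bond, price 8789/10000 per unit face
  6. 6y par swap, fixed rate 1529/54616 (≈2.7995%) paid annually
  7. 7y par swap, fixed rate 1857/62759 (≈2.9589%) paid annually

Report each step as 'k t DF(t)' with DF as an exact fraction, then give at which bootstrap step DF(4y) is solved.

step 1 [1y] zero: DF = P = 4851/5000 ≈ 0.970200
step 2 [2y] swap r/1=605/19097: DF=(1 − 605/19097·(0.970200))/(1+605/19097) = 1879/2000 ≈ 0.939500
step 3 [3y] bond c/1=3/100: DF=(1017251/1000000 − 3/100·(0.970200+0.939500))/(1+3/100) = 233/250 ≈ 0.932000
step 4 [4y] zero: DF = P = 8939/10000 ≈ 0.893900
step 5 [5y] zero: DF = P = 8789/10000 ≈ 0.878900
step 6 [6y] swap r/1=1529/54616: DF=(1 − 1529/54616·(0.970200+0.939500+0.932000+0.893900+0.878900))/(1+1529/54616) = 8471/10000 ≈ 0.847100
step 7 [7y] swap r/1=1857/62759: DF=(1 − 1857/62759·(0.970200+0.939500+0.932000+0.893900+0.878900+0.847100))/(1+1857/62759) = 8143/10000 ≈ 0.814300

1 1 4851/5000
2 2 1879/2000
3 3 233/250
4 4 8939/10000
5 5 8789/10000
6 6 8471/10000
7 7 8143/10000
DF(4y) is solved at step 4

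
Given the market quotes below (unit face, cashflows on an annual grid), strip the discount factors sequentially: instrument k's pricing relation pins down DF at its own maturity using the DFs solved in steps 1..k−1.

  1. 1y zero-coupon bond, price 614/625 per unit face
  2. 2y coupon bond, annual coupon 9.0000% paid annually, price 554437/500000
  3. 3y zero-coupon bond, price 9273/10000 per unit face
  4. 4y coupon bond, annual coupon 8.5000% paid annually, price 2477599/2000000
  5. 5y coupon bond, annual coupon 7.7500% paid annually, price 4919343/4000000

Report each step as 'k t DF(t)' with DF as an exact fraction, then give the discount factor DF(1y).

1 1 614/625
2 2 4681/5000
3 3 9273/10000
4 4 2297/2500
5 5 4353/5000
DF(1y) = 614/625 ≈ 0.982400

step 1 [1y] zero: DF = P = 614/625 ≈ 0.982400
step 2 [2y] bond c/1=9/100: DF=(554437/500000 − 9/100·(0.982400))/(1+9/100) = 4681/5000 ≈ 0.936200
step 3 [3y] zero: DF = P = 9273/10000 ≈ 0.927300
step 4 [4y] bond c/1=17/200: DF=(2477599/2000000 − 17/200·(0.982400+0.936200+0.927300))/(1+17/200) = 2297/2500 ≈ 0.918800
step 5 [5y] bond c/1=31/400: DF=(4919343/4000000 − 31/400·(0.982400+0.936200+0.927300+0.918800))/(1+31/400) = 4353/5000 ≈ 0.870600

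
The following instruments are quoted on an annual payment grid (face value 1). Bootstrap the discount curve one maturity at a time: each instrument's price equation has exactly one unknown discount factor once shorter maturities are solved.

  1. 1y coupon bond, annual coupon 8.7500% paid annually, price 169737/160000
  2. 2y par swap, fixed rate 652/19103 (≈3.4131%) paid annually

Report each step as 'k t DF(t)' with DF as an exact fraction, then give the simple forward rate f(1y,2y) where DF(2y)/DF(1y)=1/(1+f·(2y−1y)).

1 1 1951/2000
2 2 2337/2500
f(1y,2y) = ((1951/2000)/(2337/2500) − 1)/(1) = 407/9348 ≈ 4.3539%

step 1 [1y] bond c/1=7/80: DF=(169737/160000 − 7/80·(0))/(1+7/80) = 1951/2000 ≈ 0.975500
step 2 [2y] swap r/1=652/19103: DF=(1 − 652/19103·(0.975500))/(1+652/19103) = 2337/2500 ≈ 0.934800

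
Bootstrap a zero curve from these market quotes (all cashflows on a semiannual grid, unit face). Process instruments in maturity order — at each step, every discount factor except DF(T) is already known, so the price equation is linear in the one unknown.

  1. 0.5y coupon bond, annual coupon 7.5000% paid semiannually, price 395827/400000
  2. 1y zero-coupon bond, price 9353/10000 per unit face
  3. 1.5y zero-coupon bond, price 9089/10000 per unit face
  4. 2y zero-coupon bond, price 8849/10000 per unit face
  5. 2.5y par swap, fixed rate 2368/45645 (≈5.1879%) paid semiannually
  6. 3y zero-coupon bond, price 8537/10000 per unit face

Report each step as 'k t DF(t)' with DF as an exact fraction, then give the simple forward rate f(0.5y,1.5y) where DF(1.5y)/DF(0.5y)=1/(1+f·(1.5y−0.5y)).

1 1/2 4769/5000
2 1 9353/10000
3 3/2 9089/10000
4 2 8849/10000
5 5/2 551/625
6 3 8537/10000
f(0.5y,1.5y) = ((4769/5000)/(9089/10000) − 1)/(1) = 449/9089 ≈ 4.9400%

step 1 [0.5y] bond c/2=3/80: DF=(395827/400000 − 3/80·(0))/(1+3/80) = 4769/5000 ≈ 0.953800
step 2 [1y] zero: DF = P = 9353/10000 ≈ 0.935300
step 3 [1.5y] zero: DF = P = 9089/10000 ≈ 0.908900
step 4 [2y] zero: DF = P = 8849/10000 ≈ 0.884900
step 5 [2.5y] swap r/2=1184/45645: DF=(1 − 1184/45645·(0.953800+0.935300+0.908900+0.884900))/(1+1184/45645) = 551/625 ≈ 0.881600
step 6 [3y] zero: DF = P = 8537/10000 ≈ 0.853700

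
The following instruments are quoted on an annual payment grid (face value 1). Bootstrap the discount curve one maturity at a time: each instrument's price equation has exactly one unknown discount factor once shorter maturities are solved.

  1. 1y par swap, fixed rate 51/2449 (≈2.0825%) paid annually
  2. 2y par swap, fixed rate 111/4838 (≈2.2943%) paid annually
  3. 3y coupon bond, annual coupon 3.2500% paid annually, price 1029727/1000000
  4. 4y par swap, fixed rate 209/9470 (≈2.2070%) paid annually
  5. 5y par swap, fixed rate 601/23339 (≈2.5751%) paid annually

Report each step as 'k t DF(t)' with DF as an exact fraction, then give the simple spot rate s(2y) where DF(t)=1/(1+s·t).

1 1 2449/2500
2 2 2389/2500
3 3 2341/2500
4 4 2291/2500
5 5 4399/5000
s(2y) = (1/(2389/2500) − 1)/(2) = 111/4778 ≈ 2.3231%

step 1 [1y] swap r/1=51/2449: DF=(1 − 51/2449·(0))/(1+51/2449) = 2449/2500 ≈ 0.979600
step 2 [2y] swap r/1=111/4838: DF=(1 − 111/4838·(0.979600))/(1+111/4838) = 2389/2500 ≈ 0.955600
step 3 [3y] bond c/1=13/400: DF=(1029727/1000000 − 13/400·(0.979600+0.955600))/(1+13/400) = 2341/2500 ≈ 0.936400
step 4 [4y] swap r/1=209/9470: DF=(1 − 209/9470·(0.979600+0.955600+0.936400))/(1+209/9470) = 2291/2500 ≈ 0.916400
step 5 [5y] swap r/1=601/23339: DF=(1 − 601/23339·(0.979600+0.955600+0.936400+0.916400))/(1+601/23339) = 4399/5000 ≈ 0.879800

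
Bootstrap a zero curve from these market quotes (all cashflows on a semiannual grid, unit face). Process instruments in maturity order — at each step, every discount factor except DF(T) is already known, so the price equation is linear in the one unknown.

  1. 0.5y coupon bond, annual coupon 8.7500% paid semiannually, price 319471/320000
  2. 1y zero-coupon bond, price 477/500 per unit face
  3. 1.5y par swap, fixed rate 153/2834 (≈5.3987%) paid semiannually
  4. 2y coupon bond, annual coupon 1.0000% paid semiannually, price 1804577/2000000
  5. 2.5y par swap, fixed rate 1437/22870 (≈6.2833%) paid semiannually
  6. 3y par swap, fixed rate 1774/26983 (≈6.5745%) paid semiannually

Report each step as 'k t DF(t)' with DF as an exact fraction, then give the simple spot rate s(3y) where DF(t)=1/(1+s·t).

1 1/2 1913/2000
2 1 477/500
3 3/2 1847/2000
4 2 8837/10000
5 5/2 8563/10000
6 3 4113/5000
s(3y) = (1/(4113/5000) − 1)/(3) = 887/12339 ≈ 7.1886%

step 1 [0.5y] bond c/2=7/160: DF=(319471/320000 − 7/160·(0))/(1+7/160) = 1913/2000 ≈ 0.956500
step 2 [1y] zero: DF = P = 477/500 ≈ 0.954000
step 3 [1.5y] swap r/2=153/5668: DF=(1 − 153/5668·(0.956500+0.954000))/(1+153/5668) = 1847/2000 ≈ 0.923500
step 4 [2y] bond c/2=1/200: DF=(1804577/2000000 − 1/200·(0.956500+0.954000+0.923500))/(1+1/200) = 8837/10000 ≈ 0.883700
step 5 [2.5y] swap r/2=1437/45740: DF=(1 − 1437/45740·(0.956500+0.954000+0.923500+0.883700))/(1+1437/45740) = 8563/10000 ≈ 0.856300
step 6 [3y] swap r/2=887/26983: DF=(1 − 887/26983·(0.956500+0.954000+0.923500+0.883700+0.856300))/(1+887/26983) = 4113/5000 ≈ 0.822600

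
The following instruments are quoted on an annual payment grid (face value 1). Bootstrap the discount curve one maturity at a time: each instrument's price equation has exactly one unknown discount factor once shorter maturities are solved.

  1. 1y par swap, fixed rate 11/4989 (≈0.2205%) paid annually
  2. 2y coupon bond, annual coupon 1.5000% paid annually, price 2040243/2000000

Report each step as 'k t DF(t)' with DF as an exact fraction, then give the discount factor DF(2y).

1 1 4989/5000
2 2 9903/10000
DF(2y) = 9903/10000 ≈ 0.990300

step 1 [1y] swap r/1=11/4989: DF=(1 − 11/4989·(0))/(1+11/4989) = 4989/5000 ≈ 0.997800
step 2 [2y] bond c/1=3/200: DF=(2040243/2000000 − 3/200·(0.997800))/(1+3/200) = 9903/10000 ≈ 0.990300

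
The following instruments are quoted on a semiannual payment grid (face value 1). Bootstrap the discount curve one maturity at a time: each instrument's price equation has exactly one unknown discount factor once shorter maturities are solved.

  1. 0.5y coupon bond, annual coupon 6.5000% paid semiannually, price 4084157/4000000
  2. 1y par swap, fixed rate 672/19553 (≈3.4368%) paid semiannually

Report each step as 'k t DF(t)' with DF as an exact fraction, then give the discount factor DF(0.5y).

step 1 [0.5y] bond c/2=13/400: DF=(4084157/4000000 − 13/400·(0))/(1+13/400) = 9889/10000 ≈ 0.988900
step 2 [1y] swap r/2=336/19553: DF=(1 − 336/19553·(0.988900))/(1+336/19553) = 604/625 ≈ 0.966400

1 1/2 9889/10000
2 1 604/625
DF(0.5y) = 9889/10000 ≈ 0.988900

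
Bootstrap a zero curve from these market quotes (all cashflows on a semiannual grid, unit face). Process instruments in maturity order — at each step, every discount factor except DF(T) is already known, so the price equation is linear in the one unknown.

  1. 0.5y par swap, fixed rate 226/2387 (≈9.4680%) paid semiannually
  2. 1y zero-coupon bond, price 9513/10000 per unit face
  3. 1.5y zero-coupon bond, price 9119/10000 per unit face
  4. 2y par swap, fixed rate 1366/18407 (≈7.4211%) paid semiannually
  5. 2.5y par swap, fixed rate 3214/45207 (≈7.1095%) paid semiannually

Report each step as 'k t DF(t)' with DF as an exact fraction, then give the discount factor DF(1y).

1 1/2 2387/2500
2 1 9513/10000
3 3/2 9119/10000
4 2 4317/5000
5 5/2 8393/10000
DF(1y) = 9513/10000 ≈ 0.951300

step 1 [0.5y] swap r/2=113/2387: DF=(1 − 113/2387·(0))/(1+113/2387) = 2387/2500 ≈ 0.954800
step 2 [1y] zero: DF = P = 9513/10000 ≈ 0.951300
step 3 [1.5y] zero: DF = P = 9119/10000 ≈ 0.911900
step 4 [2y] swap r/2=683/18407: DF=(1 − 683/18407·(0.954800+0.951300+0.911900))/(1+683/18407) = 4317/5000 ≈ 0.863400
step 5 [2.5y] swap r/2=1607/45207: DF=(1 − 1607/45207·(0.954800+0.951300+0.911900+0.863400))/(1+1607/45207) = 8393/10000 ≈ 0.839300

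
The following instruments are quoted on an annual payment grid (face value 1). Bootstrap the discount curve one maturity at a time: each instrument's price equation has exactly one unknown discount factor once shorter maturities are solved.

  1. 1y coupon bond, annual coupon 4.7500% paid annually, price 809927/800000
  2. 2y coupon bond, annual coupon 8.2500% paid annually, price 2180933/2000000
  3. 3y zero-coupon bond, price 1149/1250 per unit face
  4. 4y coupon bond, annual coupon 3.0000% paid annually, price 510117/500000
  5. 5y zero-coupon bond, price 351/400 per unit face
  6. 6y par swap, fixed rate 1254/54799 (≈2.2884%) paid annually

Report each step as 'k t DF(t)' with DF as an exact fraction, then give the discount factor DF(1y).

1 1 1933/2000
2 2 9337/10000
3 3 1149/1250
4 4 2271/2500
5 5 351/400
6 6 4373/5000
DF(1y) = 1933/2000 ≈ 0.966500

step 1 [1y] bond c/1=19/400: DF=(809927/800000 − 19/400·(0))/(1+19/400) = 1933/2000 ≈ 0.966500
step 2 [2y] bond c/1=33/400: DF=(2180933/2000000 − 33/400·(0.966500))/(1+33/400) = 9337/10000 ≈ 0.933700
step 3 [3y] zero: DF = P = 1149/1250 ≈ 0.919200
step 4 [4y] bond c/1=3/100: DF=(510117/500000 − 3/100·(0.966500+0.933700+0.919200))/(1+3/100) = 2271/2500 ≈ 0.908400
step 5 [5y] zero: DF = P = 351/400 ≈ 0.877500
step 6 [6y] swap r/1=1254/54799: DF=(1 − 1254/54799·(0.966500+0.933700+0.919200+0.908400+0.877500))/(1+1254/54799) = 4373/5000 ≈ 0.874600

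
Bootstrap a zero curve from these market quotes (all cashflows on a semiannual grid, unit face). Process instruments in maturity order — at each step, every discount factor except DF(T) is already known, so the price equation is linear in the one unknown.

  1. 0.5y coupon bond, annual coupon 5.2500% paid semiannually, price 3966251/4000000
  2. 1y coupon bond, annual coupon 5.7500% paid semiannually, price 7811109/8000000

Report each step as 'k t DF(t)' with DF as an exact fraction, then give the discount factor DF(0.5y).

1 1/2 4831/5000
2 1 9221/10000
DF(0.5y) = 4831/5000 ≈ 0.966200

step 1 [0.5y] bond c/2=21/800: DF=(3966251/4000000 − 21/800·(0))/(1+21/800) = 4831/5000 ≈ 0.966200
step 2 [1y] bond c/2=23/800: DF=(7811109/8000000 − 23/800·(0.966200))/(1+23/800) = 9221/10000 ≈ 0.922100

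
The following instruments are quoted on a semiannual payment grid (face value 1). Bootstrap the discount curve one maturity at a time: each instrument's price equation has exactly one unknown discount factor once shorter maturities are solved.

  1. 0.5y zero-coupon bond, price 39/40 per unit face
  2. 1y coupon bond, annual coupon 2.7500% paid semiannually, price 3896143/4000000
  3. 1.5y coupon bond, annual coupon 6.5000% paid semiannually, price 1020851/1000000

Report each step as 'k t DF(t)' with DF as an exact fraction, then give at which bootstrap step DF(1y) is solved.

step 1 [0.5y] zero: DF = P = 39/40 ≈ 0.975000
step 2 [1y] bond c/2=11/800: DF=(3896143/4000000 − 11/800·(0.975000))/(1+11/800) = 2369/2500 ≈ 0.947600
step 3 [1.5y] bond c/2=13/400: DF=(1020851/1000000 − 13/400·(0.975000+0.947600))/(1+13/400) = 4641/5000 ≈ 0.928200

1 1/2 39/40
2 1 2369/2500
3 3/2 4641/5000
DF(1y) is solved at step 2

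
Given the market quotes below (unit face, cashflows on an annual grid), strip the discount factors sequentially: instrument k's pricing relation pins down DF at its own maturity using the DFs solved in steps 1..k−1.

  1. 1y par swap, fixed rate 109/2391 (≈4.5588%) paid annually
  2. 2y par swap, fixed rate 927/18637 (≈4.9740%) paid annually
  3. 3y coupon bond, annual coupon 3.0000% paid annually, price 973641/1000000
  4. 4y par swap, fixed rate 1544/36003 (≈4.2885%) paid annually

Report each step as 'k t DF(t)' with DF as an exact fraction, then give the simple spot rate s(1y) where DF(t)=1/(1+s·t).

1 1 2391/2500
2 2 9073/10000
3 3 891/1000
4 4 1057/1250
s(1y) = (1/(2391/2500) − 1)/(1) = 109/2391 ≈ 4.5588%

step 1 [1y] swap r/1=109/2391: DF=(1 − 109/2391·(0))/(1+109/2391) = 2391/2500 ≈ 0.956400
step 2 [2y] swap r/1=927/18637: DF=(1 − 927/18637·(0.956400))/(1+927/18637) = 9073/10000 ≈ 0.907300
step 3 [3y] bond c/1=3/100: DF=(973641/1000000 − 3/100·(0.956400+0.907300))/(1+3/100) = 891/1000 ≈ 0.891000
step 4 [4y] swap r/1=1544/36003: DF=(1 − 1544/36003·(0.956400+0.907300+0.891000))/(1+1544/36003) = 1057/1250 ≈ 0.845600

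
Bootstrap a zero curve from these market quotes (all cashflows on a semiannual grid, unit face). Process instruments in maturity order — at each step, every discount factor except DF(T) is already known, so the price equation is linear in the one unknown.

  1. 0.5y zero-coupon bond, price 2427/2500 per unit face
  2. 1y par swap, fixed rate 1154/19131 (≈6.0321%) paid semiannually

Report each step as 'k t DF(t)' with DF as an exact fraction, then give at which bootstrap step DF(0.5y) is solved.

1 1/2 2427/2500
2 1 9423/10000
DF(0.5y) is solved at step 1

step 1 [0.5y] zero: DF = P = 2427/2500 ≈ 0.970800
step 2 [1y] swap r/2=577/19131: DF=(1 − 577/19131·(0.970800))/(1+577/19131) = 9423/10000 ≈ 0.942300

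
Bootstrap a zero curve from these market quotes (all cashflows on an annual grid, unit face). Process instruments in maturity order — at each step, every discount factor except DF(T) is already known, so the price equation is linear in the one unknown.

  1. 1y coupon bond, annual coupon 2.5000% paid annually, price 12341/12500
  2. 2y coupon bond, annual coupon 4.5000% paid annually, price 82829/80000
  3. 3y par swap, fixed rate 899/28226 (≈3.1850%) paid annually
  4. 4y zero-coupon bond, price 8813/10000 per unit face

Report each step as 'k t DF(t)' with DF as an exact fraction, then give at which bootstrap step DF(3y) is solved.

step 1 [1y] bond c/1=1/40: DF=(12341/12500 − 1/40·(0))/(1+1/40) = 602/625 ≈ 0.963200
step 2 [2y] bond c/1=9/200: DF=(82829/80000 − 9/200·(0.963200))/(1+9/200) = 9493/10000 ≈ 0.949300
step 3 [3y] swap r/1=899/28226: DF=(1 − 899/28226·(0.963200+0.949300))/(1+899/28226) = 9101/10000 ≈ 0.910100
step 4 [4y] zero: DF = P = 8813/10000 ≈ 0.881300

1 1 602/625
2 2 9493/10000
3 3 9101/10000
4 4 8813/10000
DF(3y) is solved at step 3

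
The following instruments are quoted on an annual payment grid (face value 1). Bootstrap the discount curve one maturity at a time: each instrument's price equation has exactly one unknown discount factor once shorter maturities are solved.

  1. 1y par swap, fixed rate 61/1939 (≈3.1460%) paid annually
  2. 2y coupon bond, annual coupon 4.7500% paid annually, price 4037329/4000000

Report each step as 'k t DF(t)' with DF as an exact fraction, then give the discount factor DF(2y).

step 1 [1y] swap r/1=61/1939: DF=(1 − 61/1939·(0))/(1+61/1939) = 1939/2000 ≈ 0.969500
step 2 [2y] bond c/1=19/400: DF=(4037329/4000000 − 19/400·(0.969500))/(1+19/400) = 2299/2500 ≈ 0.919600

1 1 1939/2000
2 2 2299/2500
DF(2y) = 2299/2500 ≈ 0.919600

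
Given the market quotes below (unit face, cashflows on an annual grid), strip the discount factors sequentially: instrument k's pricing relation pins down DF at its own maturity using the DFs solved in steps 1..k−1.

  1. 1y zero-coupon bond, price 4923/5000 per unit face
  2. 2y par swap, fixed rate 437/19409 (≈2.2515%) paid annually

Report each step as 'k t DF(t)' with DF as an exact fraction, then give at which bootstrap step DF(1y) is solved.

1 1 4923/5000
2 2 9563/10000
DF(1y) is solved at step 1

step 1 [1y] zero: DF = P = 4923/5000 ≈ 0.984600
step 2 [2y] swap r/1=437/19409: DF=(1 − 437/19409·(0.984600))/(1+437/19409) = 9563/10000 ≈ 0.956300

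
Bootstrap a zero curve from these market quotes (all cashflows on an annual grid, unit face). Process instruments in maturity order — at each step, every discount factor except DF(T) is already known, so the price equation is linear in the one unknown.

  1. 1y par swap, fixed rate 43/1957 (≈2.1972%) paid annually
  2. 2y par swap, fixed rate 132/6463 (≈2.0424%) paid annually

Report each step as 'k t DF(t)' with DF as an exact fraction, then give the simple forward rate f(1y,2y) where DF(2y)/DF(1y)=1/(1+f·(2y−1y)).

step 1 [1y] swap r/1=43/1957: DF=(1 − 43/1957·(0))/(1+43/1957) = 1957/2000 ≈ 0.978500
step 2 [2y] swap r/1=132/6463: DF=(1 − 132/6463·(0.978500))/(1+132/6463) = 2401/2500 ≈ 0.960400

1 1 1957/2000
2 2 2401/2500
f(1y,2y) = ((1957/2000)/(2401/2500) − 1)/(1) = 181/9604 ≈ 1.8846%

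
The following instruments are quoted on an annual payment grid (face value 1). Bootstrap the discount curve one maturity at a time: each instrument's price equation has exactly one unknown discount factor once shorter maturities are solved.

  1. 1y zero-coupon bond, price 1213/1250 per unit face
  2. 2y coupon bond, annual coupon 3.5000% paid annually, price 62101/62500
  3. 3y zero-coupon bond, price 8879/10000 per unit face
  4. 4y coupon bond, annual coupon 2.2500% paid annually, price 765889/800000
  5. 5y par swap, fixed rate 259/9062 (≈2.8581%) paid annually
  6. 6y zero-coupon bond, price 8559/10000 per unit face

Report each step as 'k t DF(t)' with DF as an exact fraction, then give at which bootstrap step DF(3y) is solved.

1 1 1213/1250
2 2 1159/1250
3 3 8879/10000
4 4 7/8
5 5 1741/2000
6 6 8559/10000
DF(3y) is solved at step 3

step 1 [1y] zero: DF = P = 1213/1250 ≈ 0.970400
step 2 [2y] bond c/1=7/200: DF=(62101/62500 − 7/200·(0.970400))/(1+7/200) = 1159/1250 ≈ 0.927200
step 3 [3y] zero: DF = P = 8879/10000 ≈ 0.887900
step 4 [4y] bond c/1=9/400: DF=(765889/800000 − 9/400·(0.970400+0.927200+0.887900))/(1+9/400) = 7/8 ≈ 0.875000
step 5 [5y] swap r/1=259/9062: DF=(1 − 259/9062·(0.970400+0.927200+0.887900+0.875000))/(1+259/9062) = 1741/2000 ≈ 0.870500
step 6 [6y] zero: DF = P = 8559/10000 ≈ 0.855900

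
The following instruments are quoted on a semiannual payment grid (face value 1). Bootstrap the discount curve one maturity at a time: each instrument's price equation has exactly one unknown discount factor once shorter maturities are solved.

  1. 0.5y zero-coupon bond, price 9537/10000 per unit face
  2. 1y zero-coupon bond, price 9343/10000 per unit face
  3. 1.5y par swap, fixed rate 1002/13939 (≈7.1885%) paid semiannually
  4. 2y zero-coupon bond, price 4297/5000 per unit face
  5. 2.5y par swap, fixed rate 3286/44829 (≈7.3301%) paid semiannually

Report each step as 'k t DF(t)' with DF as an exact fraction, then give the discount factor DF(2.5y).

1 1/2 9537/10000
2 1 9343/10000
3 3/2 4499/5000
4 2 4297/5000
5 5/2 8357/10000
DF(2.5y) = 8357/10000 ≈ 0.835700

step 1 [0.5y] zero: DF = P = 9537/10000 ≈ 0.953700
step 2 [1y] zero: DF = P = 9343/10000 ≈ 0.934300
step 3 [1.5y] swap r/2=501/13939: DF=(1 − 501/13939·(0.953700+0.934300))/(1+501/13939) = 4499/5000 ≈ 0.899800
step 4 [2y] zero: DF = P = 4297/5000 ≈ 0.859400
step 5 [2.5y] swap r/2=1643/44829: DF=(1 − 1643/44829·(0.953700+0.934300+0.899800+0.859400))/(1+1643/44829) = 8357/10000 ≈ 0.835700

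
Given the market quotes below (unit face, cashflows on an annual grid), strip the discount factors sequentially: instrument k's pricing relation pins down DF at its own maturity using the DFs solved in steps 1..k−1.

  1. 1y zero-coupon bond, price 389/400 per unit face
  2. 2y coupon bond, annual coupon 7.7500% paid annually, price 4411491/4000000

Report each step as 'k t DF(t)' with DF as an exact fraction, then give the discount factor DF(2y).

step 1 [1y] zero: DF = P = 389/400 ≈ 0.972500
step 2 [2y] bond c/1=31/400: DF=(4411491/4000000 − 31/400·(0.972500))/(1+31/400) = 596/625 ≈ 0.953600

1 1 389/400
2 2 596/625
DF(2y) = 596/625 ≈ 0.953600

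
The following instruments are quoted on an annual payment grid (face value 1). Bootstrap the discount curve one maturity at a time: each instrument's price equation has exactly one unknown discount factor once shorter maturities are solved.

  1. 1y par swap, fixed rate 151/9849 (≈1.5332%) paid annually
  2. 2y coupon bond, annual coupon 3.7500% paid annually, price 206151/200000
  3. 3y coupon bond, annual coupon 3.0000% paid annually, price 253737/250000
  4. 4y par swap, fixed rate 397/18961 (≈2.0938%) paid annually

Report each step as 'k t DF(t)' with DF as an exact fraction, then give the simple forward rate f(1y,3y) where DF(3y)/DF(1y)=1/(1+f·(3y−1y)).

step 1 [1y] swap r/1=151/9849: DF=(1 − 151/9849·(0))/(1+151/9849) = 9849/10000 ≈ 0.984900
step 2 [2y] bond c/1=3/80: DF=(206151/200000 − 3/80·(0.984900))/(1+3/80) = 9579/10000 ≈ 0.957900
step 3 [3y] bond c/1=3/100: DF=(253737/250000 − 3/100·(0.984900+0.957900))/(1+3/100) = 1161/1250 ≈ 0.928800
step 4 [4y] swap r/1=397/18961: DF=(1 − 397/18961·(0.984900+0.957900+0.928800))/(1+397/18961) = 4603/5000 ≈ 0.920600

1 1 9849/10000
2 2 9579/10000
3 3 1161/1250
4 4 4603/5000
f(1y,3y) = ((9849/10000)/(1161/1250) − 1)/(2) = 187/6192 ≈ 3.0200%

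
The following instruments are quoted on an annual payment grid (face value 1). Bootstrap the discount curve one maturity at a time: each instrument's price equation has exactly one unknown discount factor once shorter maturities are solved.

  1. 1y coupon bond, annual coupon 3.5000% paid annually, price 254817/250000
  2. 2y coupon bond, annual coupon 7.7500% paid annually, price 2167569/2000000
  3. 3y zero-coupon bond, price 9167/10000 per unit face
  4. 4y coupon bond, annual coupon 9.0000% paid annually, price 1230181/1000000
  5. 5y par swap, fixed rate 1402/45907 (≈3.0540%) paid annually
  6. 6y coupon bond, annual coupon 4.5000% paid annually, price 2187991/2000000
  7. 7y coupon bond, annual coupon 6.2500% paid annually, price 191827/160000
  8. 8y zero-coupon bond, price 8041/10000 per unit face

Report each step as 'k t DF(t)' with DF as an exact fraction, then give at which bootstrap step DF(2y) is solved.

1 1 1231/1250
2 2 187/200
3 3 9167/10000
4 4 559/625
5 5 4299/5000
6 6 2123/2500
7 7 2021/2500
8 8 8041/10000
DF(2y) is solved at step 2

step 1 [1y] bond c/1=7/200: DF=(254817/250000 − 7/200·(0))/(1+7/200) = 1231/1250 ≈ 0.984800
step 2 [2y] bond c/1=31/400: DF=(2167569/2000000 − 31/400·(0.984800))/(1+31/400) = 187/200 ≈ 0.935000
step 3 [3y] zero: DF = P = 9167/10000 ≈ 0.916700
step 4 [4y] bond c/1=9/100: DF=(1230181/1000000 − 9/100·(0.984800+0.935000+0.916700))/(1+9/100) = 559/625 ≈ 0.894400
step 5 [5y] swap r/1=1402/45907: DF=(1 − 1402/45907·(0.984800+0.935000+0.916700+0.894400))/(1+1402/45907) = 4299/5000 ≈ 0.859800
step 6 [6y] bond c/1=9/200: DF=(2187991/2000000 − 9/200·(0.984800+0.935000+0.916700+0.894400+0.859800))/(1+9/200) = 2123/2500 ≈ 0.849200
step 7 [7y] bond c/1=1/16: DF=(191827/160000 − 1/16·(0.984800+0.935000+0.916700+0.894400+0.859800+0.849200))/(1+1/16) = 2021/2500 ≈ 0.808400
step 8 [8y] zero: DF = P = 8041/10000 ≈ 0.804100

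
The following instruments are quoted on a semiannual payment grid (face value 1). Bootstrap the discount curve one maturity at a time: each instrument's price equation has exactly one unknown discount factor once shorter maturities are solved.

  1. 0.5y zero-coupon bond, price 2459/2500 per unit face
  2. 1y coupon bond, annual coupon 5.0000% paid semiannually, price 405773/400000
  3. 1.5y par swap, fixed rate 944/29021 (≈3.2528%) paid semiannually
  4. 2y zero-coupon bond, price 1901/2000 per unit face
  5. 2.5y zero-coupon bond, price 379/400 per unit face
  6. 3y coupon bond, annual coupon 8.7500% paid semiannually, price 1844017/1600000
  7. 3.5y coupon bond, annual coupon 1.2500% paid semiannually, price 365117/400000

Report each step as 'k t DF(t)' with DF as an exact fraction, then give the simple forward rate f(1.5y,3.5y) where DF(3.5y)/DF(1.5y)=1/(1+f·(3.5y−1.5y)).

1 1/2 2459/2500
2 1 9657/10000
3 3/2 1191/1250
4 2 1901/2000
5 5/2 379/400
6 3 903/1000
7 7/2 8717/10000
f(1.5y,3.5y) = ((1191/1250)/(8717/10000) − 1)/(2) = 811/17434 ≈ 4.6518%

step 1 [0.5y] zero: DF = P = 2459/2500 ≈ 0.983600
step 2 [1y] bond c/2=1/40: DF=(405773/400000 − 1/40·(0.983600))/(1+1/40) = 9657/10000 ≈ 0.965700
step 3 [1.5y] swap r/2=472/29021: DF=(1 − 472/29021·(0.983600+0.965700))/(1+472/29021) = 1191/1250 ≈ 0.952800
step 4 [2y] zero: DF = P = 1901/2000 ≈ 0.950500
step 5 [2.5y] zero: DF = P = 379/400 ≈ 0.947500
step 6 [3y] bond c/2=7/160: DF=(1844017/1600000 − 7/160·(0.983600+0.965700+0.952800+0.950500+0.947500))/(1+7/160) = 903/1000 ≈ 0.903000
step 7 [3.5y] bond c/2=1/160: DF=(365117/400000 − 1/160·(0.983600+0.965700+0.952800+0.950500+0.947500+0.903000))/(1+1/160) = 8717/10000 ≈ 0.871700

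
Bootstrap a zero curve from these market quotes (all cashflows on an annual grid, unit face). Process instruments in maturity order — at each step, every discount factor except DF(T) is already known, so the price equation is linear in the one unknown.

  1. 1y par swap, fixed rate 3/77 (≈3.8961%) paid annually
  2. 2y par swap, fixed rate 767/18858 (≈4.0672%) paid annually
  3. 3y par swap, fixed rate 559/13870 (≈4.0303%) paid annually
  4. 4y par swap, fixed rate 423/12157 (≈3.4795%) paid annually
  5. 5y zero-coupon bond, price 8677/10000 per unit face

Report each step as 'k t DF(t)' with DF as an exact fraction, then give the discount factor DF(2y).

1 1 77/80
2 2 9233/10000
3 3 4441/5000
4 4 8731/10000
5 5 8677/10000
DF(2y) = 9233/10000 ≈ 0.923300

step 1 [1y] swap r/1=3/77: DF=(1 − 3/77·(0))/(1+3/77) = 77/80 ≈ 0.962500
step 2 [2y] swap r/1=767/18858: DF=(1 − 767/18858·(0.962500))/(1+767/18858) = 9233/10000 ≈ 0.923300
step 3 [3y] swap r/1=559/13870: DF=(1 − 559/13870·(0.962500+0.923300))/(1+559/13870) = 4441/5000 ≈ 0.888200
step 4 [4y] swap r/1=423/12157: DF=(1 − 423/12157·(0.962500+0.923300+0.888200))/(1+423/12157) = 8731/10000 ≈ 0.873100
step 5 [5y] zero: DF = P = 8677/10000 ≈ 0.867700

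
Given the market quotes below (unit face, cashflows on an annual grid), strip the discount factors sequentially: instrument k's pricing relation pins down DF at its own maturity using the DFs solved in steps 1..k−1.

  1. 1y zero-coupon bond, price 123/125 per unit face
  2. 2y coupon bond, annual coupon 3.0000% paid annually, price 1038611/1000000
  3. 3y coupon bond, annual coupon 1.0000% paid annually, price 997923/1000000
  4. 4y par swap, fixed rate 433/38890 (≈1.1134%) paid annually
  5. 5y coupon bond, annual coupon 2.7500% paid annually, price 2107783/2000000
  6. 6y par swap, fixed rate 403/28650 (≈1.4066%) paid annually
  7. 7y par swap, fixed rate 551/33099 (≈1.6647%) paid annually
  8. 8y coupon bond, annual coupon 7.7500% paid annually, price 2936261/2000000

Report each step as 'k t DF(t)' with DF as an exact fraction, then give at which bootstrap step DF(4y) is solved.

1 1 123/125
2 2 9797/10000
3 3 4843/5000
4 4 9567/10000
5 5 576/625
6 6 4597/5000
7 7 4449/5000
8 8 554/625
DF(4y) is solved at step 4

step 1 [1y] zero: DF = P = 123/125 ≈ 0.984000
step 2 [2y] bond c/1=3/100: DF=(1038611/1000000 − 3/100·(0.984000))/(1+3/100) = 9797/10000 ≈ 0.979700
step 3 [3y] bond c/1=1/100: DF=(997923/1000000 − 1/100·(0.984000+0.979700))/(1+1/100) = 4843/5000 ≈ 0.968600
step 4 [4y] swap r/1=433/38890: DF=(1 − 433/38890·(0.984000+0.979700+0.968600))/(1+433/38890) = 9567/10000 ≈ 0.956700
step 5 [5y] bond c/1=11/400: DF=(2107783/2000000 − 11/400·(0.984000+0.979700+0.968600+0.956700))/(1+11/400) = 576/625 ≈ 0.921600
step 6 [6y] swap r/1=403/28650: DF=(1 − 403/28650·(0.984000+0.979700+0.968600+0.956700+0.921600))/(1+403/28650) = 4597/5000 ≈ 0.919400
step 7 [7y] swap r/1=551/33099: DF=(1 − 551/33099·(0.984000+0.979700+0.968600+0.956700+0.921600+0.919400))/(1+551/33099) = 4449/5000 ≈ 0.889800
step 8 [8y] bond c/1=31/400: DF=(2936261/2000000 − 31/400·(0.984000+0.979700+0.968600+0.956700+0.921600+0.919400+0.889800))/(1+31/400) = 554/625 ≈ 0.886400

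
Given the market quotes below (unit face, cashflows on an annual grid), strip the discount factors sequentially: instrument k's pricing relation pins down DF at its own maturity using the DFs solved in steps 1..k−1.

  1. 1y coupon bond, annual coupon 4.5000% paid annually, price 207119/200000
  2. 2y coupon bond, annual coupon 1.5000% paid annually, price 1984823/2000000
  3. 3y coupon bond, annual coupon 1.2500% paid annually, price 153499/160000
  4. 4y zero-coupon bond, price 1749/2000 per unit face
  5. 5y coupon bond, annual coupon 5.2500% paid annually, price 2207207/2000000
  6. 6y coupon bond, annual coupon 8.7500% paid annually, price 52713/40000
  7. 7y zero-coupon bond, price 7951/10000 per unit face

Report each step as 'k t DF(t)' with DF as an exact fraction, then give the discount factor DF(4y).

1 1 991/1000
2 2 9631/10000
3 3 4617/5000
4 4 1749/2000
5 5 4307/5000
6 6 4203/5000
7 7 7951/10000
DF(4y) = 1749/2000 ≈ 0.874500

step 1 [1y] bond c/1=9/200: DF=(207119/200000 − 9/200·(0))/(1+9/200) = 991/1000 ≈ 0.991000
step 2 [2y] bond c/1=3/200: DF=(1984823/2000000 − 3/200·(0.991000))/(1+3/200) = 9631/10000 ≈ 0.963100
step 3 [3y] bond c/1=1/80: DF=(153499/160000 − 1/80·(0.991000+0.963100))/(1+1/80) = 4617/5000 ≈ 0.923400
step 4 [4y] zero: DF = P = 1749/2000 ≈ 0.874500
step 5 [5y] bond c/1=21/400: DF=(2207207/2000000 − 21/400·(0.991000+0.963100+0.923400+0.874500))/(1+21/400) = 4307/5000 ≈ 0.861400
step 6 [6y] bond c/1=7/80: DF=(52713/40000 − 7/80·(0.991000+0.963100+0.923400+0.874500+0.861400))/(1+7/80) = 4203/5000 ≈ 0.840600
step 7 [7y] zero: DF = P = 7951/10000 ≈ 0.795100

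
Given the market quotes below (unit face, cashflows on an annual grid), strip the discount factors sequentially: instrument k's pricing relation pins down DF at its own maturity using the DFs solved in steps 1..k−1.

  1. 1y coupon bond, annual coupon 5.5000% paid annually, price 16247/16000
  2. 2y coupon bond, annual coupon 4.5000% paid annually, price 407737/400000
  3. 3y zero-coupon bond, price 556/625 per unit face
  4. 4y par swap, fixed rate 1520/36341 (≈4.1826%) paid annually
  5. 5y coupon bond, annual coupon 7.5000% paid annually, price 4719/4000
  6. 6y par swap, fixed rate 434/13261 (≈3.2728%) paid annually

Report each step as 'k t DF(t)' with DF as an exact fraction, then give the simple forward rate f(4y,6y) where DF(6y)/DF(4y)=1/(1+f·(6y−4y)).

1 1 77/80
2 2 467/500
3 3 556/625
4 4 106/125
5 5 8439/10000
6 6 1033/1250
f(4y,6y) = ((106/125)/(1033/1250) − 1)/(2) = 27/2066 ≈ 1.3069%

step 1 [1y] bond c/1=11/200: DF=(16247/16000 − 11/200·(0))/(1+11/200) = 77/80 ≈ 0.962500
step 2 [2y] bond c/1=9/200: DF=(407737/400000 − 9/200·(0.962500))/(1+9/200) = 467/500 ≈ 0.934000
step 3 [3y] zero: DF = P = 556/625 ≈ 0.889600
step 4 [4y] swap r/1=1520/36341: DF=(1 − 1520/36341·(0.962500+0.934000+0.889600))/(1+1520/36341) = 106/125 ≈ 0.848000
step 5 [5y] bond c/1=3/40: DF=(4719/4000 − 3/40·(0.962500+0.934000+0.889600+0.848000))/(1+3/40) = 8439/10000 ≈ 0.843900
step 6 [6y] swap r/1=434/13261: DF=(1 − 434/13261·(0.962500+0.934000+0.889600+0.848000+0.843900))/(1+434/13261) = 1033/1250 ≈ 0.826400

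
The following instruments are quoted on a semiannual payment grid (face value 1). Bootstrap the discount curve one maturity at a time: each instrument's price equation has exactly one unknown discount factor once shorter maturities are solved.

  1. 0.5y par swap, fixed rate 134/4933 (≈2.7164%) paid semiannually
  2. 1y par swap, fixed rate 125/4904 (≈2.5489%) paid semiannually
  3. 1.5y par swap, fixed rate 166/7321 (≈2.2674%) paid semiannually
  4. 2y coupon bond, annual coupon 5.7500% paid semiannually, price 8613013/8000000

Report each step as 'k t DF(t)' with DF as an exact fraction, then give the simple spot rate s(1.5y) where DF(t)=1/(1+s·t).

1 1/2 4933/5000
2 1 39/40
3 3/2 2417/2500
4 2 9647/10000
s(1.5y) = (1/(2417/2500) − 1)/(3/2) = 166/7251 ≈ 2.2893%

step 1 [0.5y] swap r/2=67/4933: DF=(1 − 67/4933·(0))/(1+67/4933) = 4933/5000 ≈ 0.986600
step 2 [1y] swap r/2=125/9808: DF=(1 − 125/9808·(0.986600))/(1+125/9808) = 39/40 ≈ 0.975000
step 3 [1.5y] swap r/2=83/7321: DF=(1 − 83/7321·(0.986600+0.975000))/(1+83/7321) = 2417/2500 ≈ 0.966800
step 4 [2y] bond c/2=23/800: DF=(8613013/8000000 − 23/800·(0.986600+0.975000+0.966800))/(1+23/800) = 9647/10000 ≈ 0.964700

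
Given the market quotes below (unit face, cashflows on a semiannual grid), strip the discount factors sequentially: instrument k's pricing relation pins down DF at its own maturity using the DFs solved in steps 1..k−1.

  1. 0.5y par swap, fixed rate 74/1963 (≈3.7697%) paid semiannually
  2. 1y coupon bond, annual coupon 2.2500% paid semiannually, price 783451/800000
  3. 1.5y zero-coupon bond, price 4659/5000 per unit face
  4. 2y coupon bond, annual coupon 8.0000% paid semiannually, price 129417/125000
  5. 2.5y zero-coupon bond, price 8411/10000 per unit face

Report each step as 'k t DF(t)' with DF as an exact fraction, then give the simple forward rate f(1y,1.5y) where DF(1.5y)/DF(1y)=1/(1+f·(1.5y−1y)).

step 1 [0.5y] swap r/2=37/1963: DF=(1 − 37/1963·(0))/(1+37/1963) = 1963/2000 ≈ 0.981500
step 2 [1y] bond c/2=9/800: DF=(783451/800000 − 9/800·(0.981500))/(1+9/800) = 383/400 ≈ 0.957500
step 3 [1.5y] zero: DF = P = 4659/5000 ≈ 0.931800
step 4 [2y] bond c/2=1/25: DF=(129417/125000 − 1/25·(0.981500+0.957500+0.931800))/(1+1/25) = 8851/10000 ≈ 0.885100
step 5 [2.5y] zero: DF = P = 8411/10000 ≈ 0.841100

1 1/2 1963/2000
2 1 383/400
3 3/2 4659/5000
4 2 8851/10000
5 5/2 8411/10000
f(1y,1.5y) = ((383/400)/(4659/5000) − 1)/(1/2) = 257/4659 ≈ 5.5162%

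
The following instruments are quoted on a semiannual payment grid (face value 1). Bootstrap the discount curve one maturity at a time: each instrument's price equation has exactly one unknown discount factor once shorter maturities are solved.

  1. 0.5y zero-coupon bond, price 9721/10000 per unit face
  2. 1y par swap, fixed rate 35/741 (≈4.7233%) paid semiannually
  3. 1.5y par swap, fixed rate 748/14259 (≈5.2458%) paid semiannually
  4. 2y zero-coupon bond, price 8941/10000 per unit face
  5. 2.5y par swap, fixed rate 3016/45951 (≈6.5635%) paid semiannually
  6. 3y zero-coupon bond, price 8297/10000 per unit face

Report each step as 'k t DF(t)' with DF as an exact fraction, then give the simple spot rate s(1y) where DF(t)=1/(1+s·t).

1 1/2 9721/10000
2 1 1909/2000
3 3/2 2313/2500
4 2 8941/10000
5 5/2 2123/2500
6 3 8297/10000
s(1y) = (1/(1909/2000) − 1)/(1) = 91/1909 ≈ 4.7669%

step 1 [0.5y] zero: DF = P = 9721/10000 ≈ 0.972100
step 2 [1y] swap r/2=35/1482: DF=(1 − 35/1482·(0.972100))/(1+35/1482) = 1909/2000 ≈ 0.954500
step 3 [1.5y] swap r/2=374/14259: DF=(1 − 374/14259·(0.972100+0.954500))/(1+374/14259) = 2313/2500 ≈ 0.925200
step 4 [2y] zero: DF = P = 8941/10000 ≈ 0.894100
step 5 [2.5y] swap r/2=1508/45951: DF=(1 − 1508/45951·(0.972100+0.954500+0.925200+0.894100))/(1+1508/45951) = 2123/2500 ≈ 0.849200
step 6 [3y] zero: DF = P = 8297/10000 ≈ 0.829700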